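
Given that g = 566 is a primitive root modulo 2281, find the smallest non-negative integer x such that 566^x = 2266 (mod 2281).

188

Baby-step giant-step with m = ceil(sqrt(2280)) = 48.
Baby table (566^j mod 2281 for j=0..47):
  0:1  1:566  2:1016  3:244  4:1244  5:1556  6:230  7:163
  8:1018  9:1376  10:995  11:2044  12:437  13:994  14:1478  15:1702
  16:750  17:234  18:146  19:520  20:71  21:1409  22:1425  23:1357
  24:1646  25:988  26:363  27:168  28:1567  29:1894  30:2215  31:1421
  32:1374  33:2144  34:12  35:2230  36:787  37:647  38:1242  39:424
  40:479  41:1956  42:811  43:545  44:535  45:1718  46:682  47:523
Giant step factor: 566^(-48) ≡ 1537 (mod 2281).
Scan 2266·1537^i mod 2281 for i = 0, 1, …:
  i=0: 2266   i=1: 2036   i=2: 2081   i=3: 535
Match at i=3, j=44: x = 3·48 + 44 = 188.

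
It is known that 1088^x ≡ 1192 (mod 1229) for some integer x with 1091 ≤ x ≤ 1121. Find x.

1119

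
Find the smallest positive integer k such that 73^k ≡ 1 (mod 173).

86

The order of 73 must divide p − 1 = 172 = 2^2 · 43.
Divisors: 1, 2, 4, 43, 86, 172.
Check each in increasing order: 73^1 ≡ 73;  73^2 ≡ 139;  73^4 ≡ 118;  73^43 ≡ 172;  73^86 ≡ 1.
Smallest exponent giving 1 is 86.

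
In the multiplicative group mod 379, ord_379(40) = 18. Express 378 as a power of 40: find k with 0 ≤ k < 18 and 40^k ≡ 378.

9

Successive powers of 40 modulo 379:
  40^0=1  40^1=40  40^2=84  40^3=328  40^4=234  40^5=264
  40^6=327  40^7=194  40^8=180  40^9=378
So 40^9 ≡ 378 (mod 379), giving k = 9.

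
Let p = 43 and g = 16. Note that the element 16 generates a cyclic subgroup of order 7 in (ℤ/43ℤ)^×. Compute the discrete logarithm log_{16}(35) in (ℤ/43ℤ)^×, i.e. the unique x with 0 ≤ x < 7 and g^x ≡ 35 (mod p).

6

Successive powers of 16 modulo 43:
  16^0=1  16^1=16  16^2=41  16^3=11  16^4=4  16^5=21
  16^6=35
So 16^6 ≡ 35 (mod 43), giving x = 6.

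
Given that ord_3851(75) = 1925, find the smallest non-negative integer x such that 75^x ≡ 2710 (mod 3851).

1400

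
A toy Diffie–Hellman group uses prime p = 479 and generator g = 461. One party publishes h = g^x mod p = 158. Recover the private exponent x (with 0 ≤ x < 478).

Baby-step giant-step with m = ceil(sqrt(478)) = 22.
Baby table (461^j mod 479 for j=0..21):
  0:1  1:461  2:324  3:395  4:75  5:87  6:350  7:406
  8:356  9:298  10:384  11:273  12:355  13:316  14:60  15:357
  16:280  17:229  18:189  19:430  20:403  21:410
Giant step factor: 461^(-22) ≡ 366 (mod 479).
Scan 158·366^i mod 479 for i = 0, 1, …:
  i=0: 158   i=1: 348   i=2: 433   i=3: 408
  i=4: 359   i=5: 148   i=6: 41   i=7: 157
  i=8: 461
Match at i=8, j=1: x = 8·22 + 1 = 177.

177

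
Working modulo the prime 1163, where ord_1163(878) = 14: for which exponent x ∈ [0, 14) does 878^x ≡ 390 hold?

Successive powers of 878 modulo 1163:
  878^0=1  878^1=878  878^2=978  878^3=390
So 878^3 ≡ 390 (mod 1163), giving x = 3.

3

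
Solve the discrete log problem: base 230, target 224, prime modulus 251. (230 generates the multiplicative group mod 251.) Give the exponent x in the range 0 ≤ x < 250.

57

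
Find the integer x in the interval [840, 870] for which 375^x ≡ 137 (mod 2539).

844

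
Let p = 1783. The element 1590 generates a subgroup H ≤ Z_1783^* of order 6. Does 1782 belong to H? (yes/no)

yes

⟨1590⟩ has order 6; its elements mod 1783 are {1, 193, 194, 1589, 1590, 1782}.
1782 is in this set.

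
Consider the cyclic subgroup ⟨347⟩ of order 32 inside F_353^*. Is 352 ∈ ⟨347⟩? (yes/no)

yes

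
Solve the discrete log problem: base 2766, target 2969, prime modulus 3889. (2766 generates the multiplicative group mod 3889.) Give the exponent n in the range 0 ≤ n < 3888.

214

Baby-step giant-step with m = ceil(sqrt(3888)) = 63.
Baby table (2766^j mod 3889 for j=0..62):
  0:1  1:2766  2:1093  3:1485  4:726  5:1392  6:162  7:857
  8:2061  9:3341  10:942  11:3831  12:2910  13:2719  14:3317  15:671
  16:933  17:2271  18:851  19:1021  20:672  21:3699  22:3364  23:2336
  24:1747  25:2064  26:3861  27:332  28:508  29:1199  30:3006  31:3803
  32:3242  33:3227  34:627  35:3677  36:847  37:1624  38:189  39:1648
  40:460  41:657  42:1099  43:2525  44:3395  45:2524  46:629  47:1431
  48:3033  49:705  50:1641  51:543  52:784  53:2371  54:1332  55:1429
  56:1390  57:2408  58:2560  59:2980  60:1889  61:2047  62:3507
Giant step factor: 2766^(-63) ≡ 2429 (mod 3889).
Scan 2969·2429^i mod 3889 for i = 0, 1, …:
  i=0: 2969   i=1: 1495   i=2: 2918   i=3: 2064
Match at i=3, j=25: n = 3·63 + 25 = 214.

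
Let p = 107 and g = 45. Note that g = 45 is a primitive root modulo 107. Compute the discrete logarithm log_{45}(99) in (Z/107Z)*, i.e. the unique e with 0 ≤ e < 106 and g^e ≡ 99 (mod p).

Successive powers of 45 modulo 107:
  45^0=1  45^1=45  45^2=99
So 45^2 ≡ 99 (mod 107), giving e = 2.

2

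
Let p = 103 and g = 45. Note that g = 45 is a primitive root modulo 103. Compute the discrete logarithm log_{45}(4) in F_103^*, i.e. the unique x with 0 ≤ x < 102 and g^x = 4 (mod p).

76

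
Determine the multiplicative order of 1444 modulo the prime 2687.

1343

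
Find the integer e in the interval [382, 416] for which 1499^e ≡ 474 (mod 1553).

401

Compute 1499^382 mod 1553 = 383, then multiply by 1499 repeatedly:
  1499^382=383  1499^383=1060  1499^384=221  1499^385=490  1499^386=1494
  1499^387=80  1499^388=339  1499^389=330  1499^390=816  1499^391=973
  1499^392=260  1499^393=1490  1499^394=296  1499^395=1099  1499^396=1221
  1499^397=845  1499^398=960  1499^399=962  1499^400=854  1499^401=474
Found 474 at exponent 401.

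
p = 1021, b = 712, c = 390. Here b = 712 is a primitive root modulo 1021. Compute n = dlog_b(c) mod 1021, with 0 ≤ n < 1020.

Baby-step giant-step with m = ceil(sqrt(1020)) = 32.
Baby table (712^j mod 1021 for j=0..31):
  0:1  1:712  2:528  3:208  4:51  5:577  6:382  7:398
  8:559  9:839  10:83  11:899  12:942  13:928  14:149  15:925
  16:55  17:362  18:452  19:209  20:763  21:84  22:590  23:449
  24:115  25:200  26:481  27:437  28:760  29:1011  30:27  31:846
Giant step factor: 712^(-32) ≡ 403 (mod 1021).
Scan 390·403^i mod 1021 for i = 0, 1, …:
  i=0: 390   i=1: 957   i=2: 754   i=3: 625
  i=4: 709   i=5: 868   i=6: 622   i=7: 521
  i=8: 658   i=9: 735   i=10: 115
Match at i=10, j=24: n = 10·32 + 24 = 344.

344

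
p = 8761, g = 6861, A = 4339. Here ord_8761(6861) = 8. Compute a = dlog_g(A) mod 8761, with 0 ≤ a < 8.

Successive powers of 6861 modulo 8761:
  6861^0=1  6861^1=6861  6861^2=468  6861^3=4422  6861^4=8760  6861^5=1900
  6861^6=8293  6861^7=4339
So 6861^7 ≡ 4339 (mod 8761), giving a = 7.

7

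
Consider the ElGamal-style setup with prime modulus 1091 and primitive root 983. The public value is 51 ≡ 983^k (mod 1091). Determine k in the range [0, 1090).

277

Baby-step giant-step with m = ceil(sqrt(1090)) = 34.
Baby table (983^j mod 1091 for j=0..33):
  0:1  1:983  2:754  3:393  4:105  5:661  6:618  7:898
  8:115  9:672  10:521  11:464  12:74  13:736  14:155  15:716
  16:133  17:910  18:1001  19:992  20:873  21:633  22:369  23:515
  24:21  25:1005  26:560  27:616  28:23  29:789  30:977  31:311
  32:233  33:1020
Giant step factor: 983^(-34) ≡ 176 (mod 1091).
Scan 51·176^i mod 1091 for i = 0, 1, …:
  i=0: 51   i=1: 248   i=2: 8   i=3: 317
  i=4: 151   i=5: 392   i=6: 259   i=7: 853
  i=8: 661
Match at i=8, j=5: k = 8·34 + 5 = 277.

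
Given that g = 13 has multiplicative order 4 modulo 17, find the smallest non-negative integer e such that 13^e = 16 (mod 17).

Successive powers of 13 modulo 17:
  13^0=1  13^1=13  13^2=16
So 13^2 ≡ 16 (mod 17), giving e = 2.

2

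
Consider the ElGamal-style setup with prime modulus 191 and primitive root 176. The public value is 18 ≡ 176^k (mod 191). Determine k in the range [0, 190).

36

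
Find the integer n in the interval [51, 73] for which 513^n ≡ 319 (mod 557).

63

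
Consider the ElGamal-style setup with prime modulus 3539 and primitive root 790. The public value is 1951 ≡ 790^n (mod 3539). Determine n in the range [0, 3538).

Baby-step giant-step with m = ceil(sqrt(3538)) = 60.
Baby table (790^j mod 3539 for j=0..59):
  0:1  1:790  2:1236  3:3215  4:2387  5:2982  6:2345  7:1653
  8:3518  9:1105  10:2356  11:3265  12:2958  13:1080  14:301  15:677
  16:441  17:1568  18:70  19:2215  20:1584  21:2093  22:757  23:3478
  24:1356  25:2462  26:2069  27:3031  28:2126  29:2054  30:1798  31:1281
  32:3375  33:1383  34:2558  35:51  36:1361  37:2873  38:1171  39:1411
  40:3444  41:2808  42:2906  43:2468  44:3270  45:3369  46:182  47:2220
  48:1995  49:1195  50:2676  51:1257  52:2110  53:31  54:3256  55:2926
  56:573  57:3217  58:428  59:1915
Giant step factor: 790^(-60) ≡ 2880 (mod 3539).
Scan 1951·2880^i mod 3539 for i = 0, 1, …:
  i=0: 1951   i=1: 2487   i=2: 3163   i=3: 54
  i=4: 3343   i=5: 1760   i=6: 952   i=7: 2574
  i=8: 2454   i=9: 137     …   i=40: 2253
  i=41: 1653
Match at i=41, j=7: n = 41·60 + 7 = 2467.

2467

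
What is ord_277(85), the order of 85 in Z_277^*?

69

The order of 85 must divide p − 1 = 276 = 2^2 · 3 · 23.
Divisors: 1, 2, 3, 4, 6, 12, 23, 46, 69, 92, 138, 276.
Check each in increasing order: 85^1 ≡ 85;  85^2 ≡ 23;  85^3 ≡ 16;  85^4 ≡ 252;  85^6 ≡ 256;  85^12 ≡ 164;  85^23 ≡ 160;  85^46 ≡ 116;  85^69 ≡ 1.
Smallest exponent giving 1 is 69.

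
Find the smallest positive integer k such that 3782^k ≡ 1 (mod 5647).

941

The order of 3782 must divide p − 1 = 5646 = 2 · 3 · 941.
Divisors: 1, 2, 3, 6, 941, 1882, 2823, 5646.
Check each in increasing order: 3782^1 ≡ 3782;  3782^2 ≡ 5320;  3782^3 ≡ 5626;  3782^6 ≡ 441;  3782^941 ≡ 1.
Smallest exponent giving 1 is 941.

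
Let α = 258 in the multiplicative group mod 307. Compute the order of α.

306

The order of 258 must divide p − 1 = 306 = 2 · 3^2 · 17.
Divisors: 1, 2, 3, 6, 9, 17, 18, 34, 51, 102, 153, 306.
Check each in increasing order: 258^1 ≡ 258;  258^2 ≡ 252;  258^3 ≡ 239;  258^6 ≡ 19;  258^9 ≡ 243;  258^17 ≡ 261;  258^18 ≡ 105;  258^34 ≡ 274;  258^51 ≡ 290;  258^102 ≡ 289;  258^153 ≡ 306;  258^306 ≡ 1.
Smallest exponent giving 1 is 306.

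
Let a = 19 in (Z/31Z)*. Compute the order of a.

15

The order of 19 must divide p − 1 = 30 = 2 · 3 · 5.
Divisors: 1, 2, 3, 5, 6, 10, 15, 30.
Check each in increasing order: 19^1 ≡ 19;  19^2 ≡ 20;  19^3 ≡ 8;  19^5 ≡ 5;  19^6 ≡ 2;  19^10 ≡ 25;  19^15 ≡ 1.
Smallest exponent giving 1 is 15.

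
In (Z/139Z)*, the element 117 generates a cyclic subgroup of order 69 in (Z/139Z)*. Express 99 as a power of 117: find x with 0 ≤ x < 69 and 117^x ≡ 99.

Baby-step giant-step with m = ceil(sqrt(69)) = 9.
Baby table (117^j mod 139 for j=0..8):
  0:1  1:117  2:67  3:55  4:41  5:71  6:106  7:31
  8:13
Giant step factor: 117^(-9) ≡ 52 (mod 139).
Scan 99·52^i mod 139 for i = 0, 1, …:
  i=0: 99   i=1: 5   i=2: 121   i=3: 37
  i=4: 117
Match at i=4, j=1: x = 4·9 + 1 = 37.

37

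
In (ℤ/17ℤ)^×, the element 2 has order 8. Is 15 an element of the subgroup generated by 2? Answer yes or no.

yes

⟨2⟩ has order 8; its elements mod 17 are {1, 2, 4, 8, 9, 13, 15, 16}.
15 is in this set.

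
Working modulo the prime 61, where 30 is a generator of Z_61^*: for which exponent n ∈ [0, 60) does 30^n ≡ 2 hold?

Baby-step giant-step with m = ceil(sqrt(60)) = 8.
Baby table (30^j mod 61 for j=0..7):
  0:1  1:30  2:46  3:38  4:42  5:40  6:41  7:10
Giant step factor: 30^(-8) ≡ 12 (mod 61).
Scan 2·12^i mod 61 for i = 0, 1, …:
  i=0: 2   i=1: 24   i=2: 44   i=3: 40
Match at i=3, j=5: n = 3·8 + 5 = 29.

29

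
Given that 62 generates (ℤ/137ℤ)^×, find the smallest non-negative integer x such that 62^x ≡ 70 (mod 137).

13

Successive powers of 62 modulo 137:
  62^0=1  62^1=62  62^2=8  62^3=85  62^4=64  62^5=132
  62^6=101  62^7=97  62^8=123  62^9=91  62^10=25  62^11=43
  62^12=63  62^13=70
So 62^13 ≡ 70 (mod 137), giving x = 13.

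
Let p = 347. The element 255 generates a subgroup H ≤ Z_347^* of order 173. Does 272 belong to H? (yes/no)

no

272 ∈ ⟨255⟩ iff 272^173 ≡ 1 (mod 347), since |⟨255⟩| = 173.
272^173 mod 347 = 346.
Since 346 ≠ 1, 272 does not lie in the subgroup.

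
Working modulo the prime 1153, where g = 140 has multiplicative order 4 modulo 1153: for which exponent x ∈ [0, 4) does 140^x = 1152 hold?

2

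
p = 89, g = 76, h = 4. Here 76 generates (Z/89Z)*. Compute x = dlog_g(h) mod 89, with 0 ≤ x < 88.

Baby-step giant-step with m = ceil(sqrt(88)) = 10.
Baby table (76^j mod 89 for j=0..9):
  0:1  1:76  2:80  3:28  4:81  5:15  6:72  7:43
  8:64  9:58
Giant step factor: 76^(-10) ≡ 36 (mod 89).
Scan 4·36^i mod 89 for i = 0, 1, …:
  i=0: 4   i=1: 55   i=2: 22   i=3: 80
Match at i=3, j=2: x = 3·10 + 2 = 32.

32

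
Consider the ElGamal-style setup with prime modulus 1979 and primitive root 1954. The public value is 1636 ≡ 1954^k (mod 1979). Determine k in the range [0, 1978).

Baby-step giant-step with m = ceil(sqrt(1978)) = 45.
Baby table (1954^j mod 1979 for j=0..44):
  0:1  1:1954  2:625  3:207  4:762  5:740  6:1290  7:1393
  8:797  9:1844  10:1396  11:722  12:1740  13:38  14:1029  15:2
  16:1929  17:1250  18:414  19:1524  20:1480  21:601  22:807  23:1594
  24:1709  25:813  26:1444  27:1501  28:76  29:79  30:4  31:1879
  32:521  33:828  34:1069  35:981  36:1202  37:1614  38:1209  39:1439
  40:1626  41:909  42:1023  43:152  44:158
Giant step factor: 1954^(-45) ≡ 1237 (mod 1979).
Scan 1636·1237^i mod 1979 for i = 0, 1, …:
  i=0: 1636   i=1: 1194   i=2: 644   i=3: 1070
  i=4: 1618   i=5: 697   i=6: 1324   i=7: 1155
  i=8: 1876   i=9: 1224     …   i=24: 1134
  i=25: 1626
Match at i=25, j=40: k = 25·45 + 40 = 1165.

1165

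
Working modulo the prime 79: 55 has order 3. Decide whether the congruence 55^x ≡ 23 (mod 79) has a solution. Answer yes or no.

23 ∈ ⟨55⟩ iff 23^3 ≡ 1 (mod 79), since |⟨55⟩| = 3.
23^3 mod 79 = 1.
Since 1 = 1, 23 lies in the subgroup.

yes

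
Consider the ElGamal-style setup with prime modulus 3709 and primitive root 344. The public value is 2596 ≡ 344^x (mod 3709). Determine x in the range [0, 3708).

Baby-step giant-step with m = ceil(sqrt(3708)) = 61.
Baby table (344^j mod 3709 for j=0..60):
  0:1  1:344  2:3357  3:1309  4:1507  5:2857  6:3632  7:3184
  8:1141  9:3059  10:2649  11:2551  12:2220  13:3335  14:1159  15:1833
  16:22  17:150  18:3383  19:2835  20:3482  21:3510  22:2015  23:3286
  24:2848  25:536  26:2643  27:487  28:623  29:2899  30:3244  31:3236
  32:484  33:3300  34:246  35:3026  36:2424  37:3040  38:3531  39:1821
  40:3312  41:665  42:2511  43:3296  44:2579  45:725  46:897  47:721
  48:3230  49:2129  50:1703  51:3519  52:1402  53:118  54:3502  55:2972
  56:2393  57:3503  58:3316  59:2041  60:1103
Giant step factor: 344^(-61) ≡ 1142 (mod 3709).
Scan 2596·1142^i mod 3709 for i = 0, 1, …:
  i=0: 2596   i=1: 1141
Match at i=1, j=8: x = 1·61 + 8 = 69.

69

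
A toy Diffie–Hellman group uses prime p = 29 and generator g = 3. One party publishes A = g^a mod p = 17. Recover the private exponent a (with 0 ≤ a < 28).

21

Successive powers of 3 modulo 29:
  3^0=1  3^1=3  3^2=9  3^3=27  3^4=23  3^5=11
  3^6=4  3^7=12  3^8=7  3^9=21  3^10=5  3^11=15
  3^12=16  3^13=19  3^14=28  3^15=26  3^16=20  3^17=2
  3^18=6  3^19=18  3^20=25  3^21=17
So 3^21 ≡ 17 (mod 29), giving a = 21.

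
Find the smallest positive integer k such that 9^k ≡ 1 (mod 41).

4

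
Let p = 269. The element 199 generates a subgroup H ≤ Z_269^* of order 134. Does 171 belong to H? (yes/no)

171 ∈ ⟨199⟩ iff 171^134 ≡ 1 (mod 269), since |⟨199⟩| = 134.
171^134 mod 269 = 268.
Since 268 ≠ 1, 171 does not lie in the subgroup.

no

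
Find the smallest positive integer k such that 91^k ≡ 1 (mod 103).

51

The order of 91 must divide p − 1 = 102 = 2 · 3 · 17.
Divisors: 1, 2, 3, 6, 17, 34, 51, 102.
Check each in increasing order: 91^1 ≡ 91;  91^2 ≡ 41;  91^3 ≡ 23;  91^6 ≡ 14;  91^17 ≡ 46;  91^34 ≡ 56;  91^51 ≡ 1.
Smallest exponent giving 1 is 51.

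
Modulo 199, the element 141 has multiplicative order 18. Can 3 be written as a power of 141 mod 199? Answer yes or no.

no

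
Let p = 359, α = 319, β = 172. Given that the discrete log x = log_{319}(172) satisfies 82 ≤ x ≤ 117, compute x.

103

Compute 319^82 mod 359 = 36, then multiply by 319 repeatedly:
  319^82=36  319^83=355  319^84=160  319^85=62  319^86=33
  319^87=116  319^88=27  319^89=356  319^90=120  319^91=226
  319^92=294  319^93=87  319^94=110  319^95=267  319^96=90
  319^97=349  319^98=41  319^99=155  319^100=262  319^101=290
  319^102=247  319^103=172
Found 172 at exponent 103.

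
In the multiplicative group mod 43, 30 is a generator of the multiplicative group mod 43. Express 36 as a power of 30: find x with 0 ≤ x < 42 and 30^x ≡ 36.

28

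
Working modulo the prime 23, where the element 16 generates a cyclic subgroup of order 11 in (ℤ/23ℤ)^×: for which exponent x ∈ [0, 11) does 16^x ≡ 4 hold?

6

Successive powers of 16 modulo 23:
  16^0=1  16^1=16  16^2=3  16^3=2  16^4=9  16^5=6
  16^6=4
So 16^6 ≡ 4 (mod 23), giving x = 6.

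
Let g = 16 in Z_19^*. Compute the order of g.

9

The order of 16 must divide p − 1 = 18 = 2 · 3^2.
Divisors: 1, 2, 3, 6, 9, 18.
Check each in increasing order: 16^1 ≡ 16;  16^2 ≡ 9;  16^3 ≡ 11;  16^6 ≡ 7;  16^9 ≡ 1.
Smallest exponent giving 1 is 9.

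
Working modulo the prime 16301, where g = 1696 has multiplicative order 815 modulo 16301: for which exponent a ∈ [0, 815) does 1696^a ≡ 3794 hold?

134

Baby-step giant-step with m = ceil(sqrt(815)) = 29.
Baby table (1696^j mod 16301 for j=0..28):
  0:1  1:1696  2:7440  3:1266  4:11705  5:13363  6:5258  7:921
  8:13421  9:5820  10:8615  11:5344  12:68  13:1221  14:589  15:4583
  16:13492  17:12129  18:15223  19:13725  20:16073  21:4536  22:15285  23:4770
  24:4624  25:1523  26:7450  27:1925  28:4600
Giant step factor: 1696^(-29) ≡ 15689 (mod 16301).
Scan 3794·15689^i mod 16301 for i = 0, 1, …:
  i=0: 3794   i=1: 9115   i=2: 12863   i=3: 1227
  i=4: 15223
Match at i=4, j=18: a = 4·29 + 18 = 134.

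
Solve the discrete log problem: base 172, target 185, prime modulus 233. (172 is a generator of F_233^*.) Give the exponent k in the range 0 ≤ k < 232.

Baby-step giant-step with m = ceil(sqrt(232)) = 16.
Baby table (172^j mod 233 for j=0..15):
  0:1  1:172  2:226  3:194  4:49  5:40  6:123  7:186
  8:71  9:96  10:202  11:27  12:217  13:44  14:112  15:158
Giant step factor: 172^(-16) ≡ 74 (mod 233).
Scan 185·74^i mod 233 for i = 0, 1, …:
  i=0: 185   i=1: 176   i=2: 209   i=3: 88
  i=4: 221   i=5: 44
Match at i=5, j=13: k = 5·16 + 13 = 93.

93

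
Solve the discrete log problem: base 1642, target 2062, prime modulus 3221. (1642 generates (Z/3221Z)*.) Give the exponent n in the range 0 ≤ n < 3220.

2725

Baby-step giant-step with m = ceil(sqrt(3220)) = 57.
Baby table (1642^j mod 3221 for j=0..56):
  0:1  1:1642  2:187  3:1059  4:2759  5:1552  6:573  7:334
  8:858  9:1259  10:2617  11:300  12:3008  13:1343  14:2042  15:3124
  16:1776  17:1187  18:349  19:2941  20:843  21:2397  22:3033  23:520
  24:275  25:610  26:3110  27:1335  28:1790  29:1628  30:2967  31:1662
  32:817  33:1578  34:1392  35:1975  36:2624  37:2131  38:1096  39:2314
  40:2029  41:1104  42:2566  43:304  44:3134  45:2091  46:3057  47:1276
  48:1542  49:258  50:1685  51:3152  52:2658  53:3202  54:1012  55:2889
  56:2426
Giant step factor: 1642^(-57) ≡ 313 (mod 3221).
Scan 2062·313^i mod 3221 for i = 0, 1, …:
  i=0: 2062   i=1: 1206   i=2: 621   i=3: 1113
  i=4: 501   i=5: 2205   i=6: 871   i=7: 2059
  i=8: 267   i=9: 3046     …   i=46: 195
  i=47: 3057
Match at i=47, j=46: n = 47·57 + 46 = 2725.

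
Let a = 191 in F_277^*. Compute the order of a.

69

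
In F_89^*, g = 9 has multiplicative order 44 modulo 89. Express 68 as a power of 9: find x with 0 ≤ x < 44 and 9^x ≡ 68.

19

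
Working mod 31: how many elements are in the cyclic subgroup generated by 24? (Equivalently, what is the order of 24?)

The order of 24 must divide p − 1 = 30 = 2 · 3 · 5.
Divisors: 1, 2, 3, 5, 6, 10, 15, 30.
Check each in increasing order: 24^1 ≡ 24;  24^2 ≡ 18;  24^3 ≡ 29;  24^5 ≡ 26;  24^6 ≡ 4;  24^10 ≡ 25;  24^15 ≡ 30;  24^30 ≡ 1.
Smallest exponent giving 1 is 30.

30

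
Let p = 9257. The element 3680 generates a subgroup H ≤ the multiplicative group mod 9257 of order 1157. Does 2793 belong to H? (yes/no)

2793 ∈ ⟨3680⟩ iff 2793^1157 ≡ 1 (mod 9257), since |⟨3680⟩| = 1157.
2793^1157 mod 9257 = 3243.
Since 3243 ≠ 1, 2793 does not lie in the subgroup.

no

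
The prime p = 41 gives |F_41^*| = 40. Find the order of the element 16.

The order of 16 must divide p − 1 = 40 = 2^3 · 5.
Divisors: 1, 2, 4, 5, 8, 10, 20, 40.
Check each in increasing order: 16^1 ≡ 16;  16^2 ≡ 10;  16^4 ≡ 18;  16^5 ≡ 1.
Smallest exponent giving 1 is 5.

5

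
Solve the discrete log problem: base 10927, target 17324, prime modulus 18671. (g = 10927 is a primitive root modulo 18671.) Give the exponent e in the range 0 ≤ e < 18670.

Baby-step giant-step with m = ceil(sqrt(18670)) = 137.
Baby table (10927^j mod 18671 for j=0..136):
  0:1  1:10927  2:16955  3:13623  4:13309  5:17695  6:15060  7:13097
  8:16375  9:5432  10:355  11:14188  12:6963  13:376  14:932  15:8269
  16:6394  17:356  18:6444  19:5247  20:13999  21:14241  22:7293  23:2783
  24:13453  25:4148  26:10679  27:14354  28:9758  29:14256  30:3159  31:14385
  32:12417  33:17073  34:14710  35:16202  36:832  37:17158  38:9955  39:1039
  40:1185  41:9492  42:1679  43:11511  44:12841  45:1042  46:15295  47:4344
  48:5206  49:14096  50:9913  51:8880  52:17244  53:16127  54:2831  55:15161
  56:15135  57:11098  58:18372  59:252  60:8967  61:15672  62:16203  63:11759
  64:15442  65:4907  66:14348  67:209  68:5881  69:14776  70:9215  71:18273
  72:1397  73:10812  74:11307  75:5582  76:15028  77:18182  78:15274  79:17600
  80:3900  81:8078  82:10489  83:10705  84:18391  85:2484  86:13705  87:13115
  88:7680  89:11886  90:2846  91:11027  92:8066  93:10062  94:12626  95:4283
  96:10815  97:6746  98:434  99:18555  100:2096  101:12346  102:6767  103:5849
  104:1190  105:8114  106:11770  107:4942  108:4702  109:14833  110:15911  111:13816
  112:12397  113:3914  114:11688  115:5136  116:14717  117:18007  118:7491  119:493
  120:9763  121:12878  122:13250  123:7816  124:4278  125:12193  126:15326  127:7003
  128:8023  129:6976  130:11730  131:15966  132:17329  133:11372  134:6339  135:15514
  136:7469
Giant step factor: 10927^(-137) ≡ 7827 (mod 18671).
Scan 17324·7827^i mod 18671 for i = 0, 1, …:
  i=0: 17324   i=1: 6146   i=2: 8246   i=3: 14466
  i=4: 4438   i=5: 8166   i=6: 4449   i=7: 908
  i=8: 11936   i=9: 12059     …   i=86: 16664
  i=87: 12193
Match at i=87, j=125: e = 87·137 + 125 = 12044.

12044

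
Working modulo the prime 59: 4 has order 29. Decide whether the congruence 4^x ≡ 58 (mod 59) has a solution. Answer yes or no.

58 ∈ ⟨4⟩ iff 58^29 ≡ 1 (mod 59), since |⟨4⟩| = 29.
58^29 mod 59 = 58.
Since 58 ≠ 1, 58 does not lie in the subgroup.

no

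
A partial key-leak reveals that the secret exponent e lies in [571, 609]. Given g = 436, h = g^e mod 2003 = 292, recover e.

592

Compute 436^571 mod 2003 = 1261, then multiply by 436 repeatedly:
  436^571=1261  436^572=974  436^573=28  436^574=190  436^575=717
  436^576=144  436^577=691  436^578=826  436^579=1599  436^580=120
  436^581=242  436^582=1356  436^583=331  436^584=100  436^585=1537
  436^586=1130  436^587=1945  436^588=751  436^589=947  436^590=274
  436^591=1287  436^592=292
Found 292 at exponent 592.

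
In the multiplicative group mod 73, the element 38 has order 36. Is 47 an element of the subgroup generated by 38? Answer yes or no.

47 ∈ ⟨38⟩ iff 47^36 ≡ 1 (mod 73), since |⟨38⟩| = 36.
47^36 mod 73 = 72.
Since 72 ≠ 1, 47 does not lie in the subgroup.

no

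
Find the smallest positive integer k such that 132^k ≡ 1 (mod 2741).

The order of 132 must divide p − 1 = 2740 = 2^2 · 5 · 137.
Divisors: 1, 2, 4, 5, 10, 20, 137, 274, 548, 685, 1370, 2740.
Check each in increasing order: 132^1 ≡ 132;  132^2 ≡ 978;  132^4 ≡ 2616;  132^5 ≡ 2687;  132^10 ≡ 175;  132^20 ≡ 474;  132^137 ≡ 1.
Smallest exponent giving 1 is 137.

137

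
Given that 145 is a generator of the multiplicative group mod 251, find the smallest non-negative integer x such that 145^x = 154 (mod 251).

238

Baby-step giant-step with m = ceil(sqrt(250)) = 16.
Baby table (145^j mod 251 for j=0..15):
  0:1  1:145  2:192  3:230  4:218  5:235  6:190  7:191
  8:85  9:26  10:5  11:223  12:207  13:146  14:86  15:171
Giant step factor: 145^(-16) ≡ 79 (mod 251).
Scan 154·79^i mod 251 for i = 0, 1, …:
  i=0: 154   i=1: 118   i=2: 35   i=3: 4
  i=4: 65   i=5: 115   i=6: 49   i=7: 106
  i=8: 91   i=9: 161     …   i=13: 125
  i=14: 86
Match at i=14, j=14: x = 14·16 + 14 = 238.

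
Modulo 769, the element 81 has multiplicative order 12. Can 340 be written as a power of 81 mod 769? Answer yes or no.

no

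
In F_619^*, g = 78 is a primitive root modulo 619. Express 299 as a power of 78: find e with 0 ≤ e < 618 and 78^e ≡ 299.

Baby-step giant-step with m = ceil(sqrt(618)) = 25.
Baby table (78^j mod 619 for j=0..24):
  0:1  1:78  2:513  3:398  4:94  5:523  6:559  7:272
  8:170  9:261  10:550  11:189  12:505  13:393  14:323  15:434
  16:426  17:421  18:31  19:561  20:428  21:577  22:438  23:119
  24:616
Giant step factor: 78^(-25) ≡ 82 (mod 619).
Scan 299·82^i mod 619 for i = 0, 1, …:
  i=0: 299   i=1: 377   i=2: 583   i=3: 143
  i=4: 584   i=5: 225   i=6: 499   i=7: 64
  i=8: 296   i=9: 131     …   i=19: 9
  i=20: 119
Match at i=20, j=23: e = 20·25 + 23 = 523.

523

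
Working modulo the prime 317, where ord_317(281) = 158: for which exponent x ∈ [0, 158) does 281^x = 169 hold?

133

Baby-step giant-step with m = ceil(sqrt(158)) = 13.
Baby table (281^j mod 317 for j=0..12):
  0:1  1:281  2:28  3:260  4:150  5:306  6:79  7:9
  8:310  9:252  10:121  11:82  12:218
Giant step factor: 281^(-13) ≡ 70 (mod 317).
Scan 169·70^i mod 317 for i = 0, 1, …:
  i=0: 169   i=1: 101   i=2: 96   i=3: 63
  i=4: 289   i=5: 259   i=6: 61   i=7: 149
  i=8: 286   i=9: 49   i=10: 260
Match at i=10, j=3: x = 10·13 + 3 = 133.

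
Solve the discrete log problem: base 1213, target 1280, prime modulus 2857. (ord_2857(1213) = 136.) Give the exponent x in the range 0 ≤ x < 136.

19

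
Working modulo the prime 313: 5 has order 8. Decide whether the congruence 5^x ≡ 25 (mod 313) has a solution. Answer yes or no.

yes

⟨5⟩ has order 8; its elements mod 313 are {1, 5, 25, 125, 188, 288, 308, 312}.
25 is in this set.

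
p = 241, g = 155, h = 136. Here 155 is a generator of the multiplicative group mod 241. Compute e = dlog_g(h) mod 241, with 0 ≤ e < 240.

9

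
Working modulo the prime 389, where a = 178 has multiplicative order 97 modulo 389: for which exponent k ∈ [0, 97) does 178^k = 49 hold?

Baby-step giant-step with m = ceil(sqrt(97)) = 10.
Baby table (178^j mod 389 for j=0..9):
  0:1  1:178  2:175  3:30  4:283  5:193  6:122  7:321
  8:344  9:159
Giant step factor: 178^(-10) ≡ 303 (mod 389).
Scan 49·303^i mod 389 for i = 0, 1, …:
  i=0: 49   i=1: 65   i=2: 245   i=3: 325
  i=4: 58   i=5: 69   i=6: 290   i=7: 345
  i=8: 283
Match at i=8, j=4: k = 8·10 + 4 = 84.

84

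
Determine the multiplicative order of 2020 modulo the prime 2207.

The order of 2020 must divide p − 1 = 2206 = 2 · 1103.
Divisors: 1, 2, 1103, 2206.
Check each in increasing order: 2020^1 ≡ 2020;  2020^2 ≡ 1864;  2020^1103 ≡ 1.
Smallest exponent giving 1 is 1103.

1103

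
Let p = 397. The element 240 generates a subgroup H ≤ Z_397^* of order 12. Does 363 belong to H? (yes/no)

⟨240⟩ has order 12; its elements mod 397 are {1, 34, 35, 63, 157, 177, 220, 240, 334, 362, 363, 396}.
363 is in this set.

yes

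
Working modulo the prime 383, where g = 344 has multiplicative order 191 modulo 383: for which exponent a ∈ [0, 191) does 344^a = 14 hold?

Baby-step giant-step with m = ceil(sqrt(191)) = 14.
Baby table (344^j mod 383 for j=0..13):
  0:1  1:344  2:372  3:46  4:121  5:260  6:201  7:204
  8:87  9:54  10:192  11:172  12:186  13:23
Giant step factor: 344^(-14) ≡ 38 (mod 383).
Scan 14·38^i mod 383 for i = 0, 1, …:
  i=0: 14   i=1: 149   i=2: 300   i=3: 293
  i=4: 27   i=5: 260
Match at i=5, j=5: a = 5·14 + 5 = 75.

75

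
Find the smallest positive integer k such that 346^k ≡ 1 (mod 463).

The order of 346 must divide p − 1 = 462 = 2 · 3 · 7 · 11.
Divisors: 1, 2, 3, 6, 7, 11, 14, 21, 22, 33, 42, 66, 77, 154, 231, 462.
Check each in increasing order: 346^1 ≡ 346;  346^2 ≡ 262;  346^3 ≡ 367;  346^6 ≡ 419;  346^7 ≡ 55;  346^11 ≡ 118;  346^14 ≡ 247;  346^21 ≡ 158;  346^22 ≡ 34;  346^33 ≡ 308;  346^42 ≡ 425;  346^66 ≡ 412;  346^77 ≡ 1.
Smallest exponent giving 1 is 77.

77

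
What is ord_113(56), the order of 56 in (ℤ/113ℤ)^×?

28

The order of 56 must divide p − 1 = 112 = 2^4 · 7.
Divisors: 1, 2, 4, 7, 8, 14, 16, 28, 56, 112.
Check each in increasing order: 56^1 ≡ 56;  56^2 ≡ 85;  56^4 ≡ 106;  56^7 ≡ 15;  56^8 ≡ 49;  56^14 ≡ 112;  56^16 ≡ 28;  56^28 ≡ 1.
Smallest exponent giving 1 is 28.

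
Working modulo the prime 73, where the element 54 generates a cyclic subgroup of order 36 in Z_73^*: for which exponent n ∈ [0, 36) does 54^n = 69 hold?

2

Successive powers of 54 modulo 73:
  54^0=1  54^1=54  54^2=69
So 54^2 ≡ 69 (mod 73), giving n = 2.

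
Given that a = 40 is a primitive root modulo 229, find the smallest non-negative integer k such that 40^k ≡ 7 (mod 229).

Baby-step giant-step with m = ceil(sqrt(228)) = 16.
Baby table (40^j mod 229 for j=0..15):
  0:1  1:40  2:226  3:109  4:9  5:131  6:202  7:65
  8:81  9:34  10:215  11:127  12:42  13:77  14:103  15:227
Giant step factor: 40^(-16) ≡ 83 (mod 229).
Scan 7·83^i mod 229 for i = 0, 1, …:
  i=0: 7   i=1: 123   i=2: 133   i=3: 47
  i=4: 8   i=5: 206   i=6: 152   i=7: 21
  i=8: 140   i=9: 170   i=10: 141   i=11: 24
  i=12: 160   i=13: 227
Match at i=13, j=15: k = 13·16 + 15 = 223.

223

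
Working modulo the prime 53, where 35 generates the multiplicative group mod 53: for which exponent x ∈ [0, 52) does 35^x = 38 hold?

10

Baby-step giant-step with m = ceil(sqrt(52)) = 8.
Baby table (35^j mod 53 for j=0..7):
  0:1  1:35  2:6  3:51  4:36  5:41  6:4  7:34
Giant step factor: 35^(-8) ≡ 42 (mod 53).
Scan 38·42^i mod 53 for i = 0, 1, …:
  i=0: 38   i=1: 6
Match at i=1, j=2: x = 1·8 + 2 = 10.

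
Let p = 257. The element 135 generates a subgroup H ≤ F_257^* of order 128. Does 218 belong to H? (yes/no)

no

218 ∈ ⟨135⟩ iff 218^128 ≡ 1 (mod 257), since |⟨135⟩| = 128.
218^128 mod 257 = 256.
Since 256 ≠ 1, 218 does not lie in the subgroup.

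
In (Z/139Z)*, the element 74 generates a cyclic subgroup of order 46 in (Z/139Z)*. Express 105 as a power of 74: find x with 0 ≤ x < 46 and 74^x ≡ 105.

9

Successive powers of 74 modulo 139:
  74^0=1  74^1=74  74^2=55  74^3=39  74^4=106  74^5=60
  74^6=131  74^7=103  74^8=116  74^9=105
So 74^9 ≡ 105 (mod 139), giving x = 9.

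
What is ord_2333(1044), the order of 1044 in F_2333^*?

53

The order of 1044 must divide p − 1 = 2332 = 2^2 · 11 · 53.
Divisors: 1, 2, 4, 11, 22, 44, 53, 106, 212, 583, 1166, 2332.
Check each in increasing order: 1044^1 ≡ 1044;  1044^2 ≡ 425;  1044^4 ≡ 984;  1044^11 ≡ 567;  1044^22 ≡ 1868;  1044^44 ≡ 1589;  1044^53 ≡ 1.
Smallest exponent giving 1 is 53.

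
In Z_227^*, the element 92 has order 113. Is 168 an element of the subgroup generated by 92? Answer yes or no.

no

168 ∈ ⟨92⟩ iff 168^113 ≡ 1 (mod 227), since |⟨92⟩| = 113.
168^113 mod 227 = 226.
Since 226 ≠ 1, 168 does not lie in the subgroup.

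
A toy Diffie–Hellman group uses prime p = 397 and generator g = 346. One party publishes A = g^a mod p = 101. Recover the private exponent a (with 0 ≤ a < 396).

127

Baby-step giant-step with m = ceil(sqrt(396)) = 20.
Baby table (346^j mod 397 for j=0..19):
  0:1  1:346  2:219  3:344  4:321  5:303  6:30  7:58
  8:218  9:395  10:102  11:356  12:106  13:152  14:188  15:337
  16:281  17:358  18:4  19:193
Giant step factor: 346^(-20) ≡ 92 (mod 397).
Scan 101·92^i mod 397 for i = 0, 1, …:
  i=0: 101   i=1: 161   i=2: 123   i=3: 200
  i=4: 138   i=5: 389   i=6: 58
Match at i=6, j=7: a = 6·20 + 7 = 127.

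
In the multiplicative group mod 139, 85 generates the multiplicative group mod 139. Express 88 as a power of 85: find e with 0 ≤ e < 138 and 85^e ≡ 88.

19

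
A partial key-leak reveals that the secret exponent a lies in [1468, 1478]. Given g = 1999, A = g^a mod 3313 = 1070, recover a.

1468

Compute 1999^1468 mod 3313 = 1070, then multiply by 1999 repeatedly:
  1999^1468=1070
Found 1070 at exponent 1468.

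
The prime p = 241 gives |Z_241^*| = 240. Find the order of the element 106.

20

The order of 106 must divide p − 1 = 240 = 2^4 · 3 · 5.
Divisors: 1, 2, 3, 4, 5, 6, 8, 10, 12, 15, 16, 20, 24, 30, 40, 48, 60, 80, 120, 240.
Check each in increasing order: 106^1 ≡ 106;  106^2 ≡ 150;  106^3 ≡ 235;  106^4 ≡ 87;  106^5 ≡ 64;  106^6 ≡ 36;  106^8 ≡ 98;  106^10 ≡ 240;  106^12 ≡ 91;  106^15 ≡ 177;  106^16 ≡ 205;  106^20 ≡ 1.
Smallest exponent giving 1 is 20.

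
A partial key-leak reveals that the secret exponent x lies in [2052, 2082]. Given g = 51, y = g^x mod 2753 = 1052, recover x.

2075

Compute 51^2052 mod 2753 = 874, then multiply by 51 repeatedly:
  51^2052=874  51^2053=526  51^2054=2049  51^2055=2638  51^2056=2394
  51^2057=962  51^2058=2261  51^2059=2438  51^2060=453  51^2061=1079
  51^2062=2722  51^2063=1172  51^2064=1959  51^2065=801  51^2066=2309
  51^2067=2133  51^2068=1416  51^2069=638  51^2070=2255  51^2071=2132
  51^2072=1365  51^2073=790  51^2074=1748  51^2075=1052
Found 1052 at exponent 2075.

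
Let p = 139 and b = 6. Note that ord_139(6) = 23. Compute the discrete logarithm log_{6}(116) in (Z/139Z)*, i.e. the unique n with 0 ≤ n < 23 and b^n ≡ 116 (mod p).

22

Successive powers of 6 modulo 139:
  6^0=1  6^1=6  6^2=36  6^3=77  6^4=45  6^5=131
  6^6=91  6^7=129  6^8=79  6^9=57  6^10=64  6^11=106
  6^12=80  6^13=63  6^14=100  6^15=44  6^16=125  6^17=55
  6^18=52  6^19=34  6^20=65  6^21=112  6^22=116
So 6^22 ≡ 116 (mod 139), giving n = 22.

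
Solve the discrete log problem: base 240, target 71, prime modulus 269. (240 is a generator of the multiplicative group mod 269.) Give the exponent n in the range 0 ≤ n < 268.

11

Successive powers of 240 modulo 269:
  240^0=1  240^1=240  240^2=34  240^3=90  240^4=80  240^5=101
  240^6=30  240^7=206  240^8=213  240^9=10  240^10=248  240^11=71
So 240^11 ≡ 71 (mod 269), giving n = 11.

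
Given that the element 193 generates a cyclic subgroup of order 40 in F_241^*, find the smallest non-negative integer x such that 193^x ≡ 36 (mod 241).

Successive powers of 193 modulo 241:
  193^0=1  193^1=193  193^2=135  193^3=27  193^4=150  193^5=30
  193^6=6  193^7=194  193^8=87  193^9=162  193^10=177  193^11=180
  193^12=36
So 193^12 ≡ 36 (mod 241), giving x = 12.

12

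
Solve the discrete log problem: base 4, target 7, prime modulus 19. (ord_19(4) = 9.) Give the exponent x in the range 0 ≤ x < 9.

Successive powers of 4 modulo 19:
  4^0=1  4^1=4  4^2=16  4^3=7
So 4^3 ≡ 7 (mod 19), giving x = 3.

3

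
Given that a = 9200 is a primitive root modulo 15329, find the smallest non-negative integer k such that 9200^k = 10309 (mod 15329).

Baby-step giant-step with m = ceil(sqrt(15328)) = 124.
Baby table (9200^j mod 15329 for j=0..123):
  0:1  1:9200  2:8591  3:876  4:11475  5:14506  6:926  7:11605
  8:14844  9:14068  10:2853  11:4352  12:14381  13:601  14:10760  15:12647
  16:5290  17:13754  18:11234  19:4682  20:15239  21:15095  22:8589  23:13134
  24:9622  25:12754  26:8634  27:13251  28:12992  29:6187  30:3823  31:6874
  32:8675  33:7226  34:12656  35:11445  36:14428  37:3789  38:654  39:7832
  40:8100  41:5731  42:8769  43:13602  44:7773  45:1815  46:4719  47:3072
  48:11053  49:10343  50:8497  51:9829  52:1029  53:8807  54:10635  55:12322
  56:4445  57:11557  58:2456  59:254  60:6792  61:5396  62:7898  63:2140
  64:5564  65:5269  66:4502  67:14771  68:1615  69:4199  70:1720  71:4472
  72:14693  73:4478  74:8577  75:10037  76:13833  77:2242  78:8895  79:7798
  80:1880  81:4888  82:9643  83:6677  84:5097  85:989  86:8703  87:4233
  88:7940  89:5315  90:13819  91:11403  92:11253  93:10863  94:9849  95:1081
  96:12008  97:12826  98:11887  99:3314  100:14748  101:4621  102:5883  103:12230
  104:1140  105:2964  106:13838  107:2255  108:5863  109:12178  110:13268  111:773
  112:14273  113:3386  114:2672  115:10013  116:7639  117:10664  118:3200  119:8320
  120:6303  121:13322  122:7045  123:2988
Giant step factor: 9200^(-124) ≡ 12904 (mod 15329).
Scan 10309·12904^i mod 15329 for i = 0, 1, …:
  i=0: 10309   i=1: 2274   i=2: 3990   i=3: 12178
Match at i=3, j=109: k = 3·124 + 109 = 481.

481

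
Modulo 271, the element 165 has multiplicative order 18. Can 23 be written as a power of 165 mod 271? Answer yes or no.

⟨165⟩ has order 18; its elements mod 271 are {1, 13, 23, 28, 29, 93, 102, 106, 125, 146, 165, 169, 178, 242, 243, 248, 258, 270}.
23 is in this set.

yes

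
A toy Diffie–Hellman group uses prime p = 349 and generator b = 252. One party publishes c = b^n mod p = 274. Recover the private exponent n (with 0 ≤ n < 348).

Baby-step giant-step with m = ceil(sqrt(348)) = 19.
Baby table (252^j mod 349 for j=0..18):
  0:1  1:252  2:335  3:311  4:196  5:183  6:48  7:230
  8:26  9:270  10:334  11:59  12:210  13:221  14:201  15:47
  16:327  17:40  18:308
Giant step factor: 252^(-19) ≡ 43 (mod 349).
Scan 274·43^i mod 349 for i = 0, 1, …:
  i=0: 274   i=1: 265   i=2: 227   i=3: 338
  i=4: 225   i=5: 252
Match at i=5, j=1: n = 5·19 + 1 = 96.

96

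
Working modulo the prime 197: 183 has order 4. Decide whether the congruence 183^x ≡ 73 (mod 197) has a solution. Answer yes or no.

no

⟨183⟩ has order 4; its elements mod 197 are {1, 14, 183, 196}.
73 is not in this set.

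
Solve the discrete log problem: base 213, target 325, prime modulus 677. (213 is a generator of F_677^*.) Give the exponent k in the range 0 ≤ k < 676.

Baby-step giant-step with m = ceil(sqrt(676)) = 26.
Baby table (213^j mod 677 for j=0..25):
  0:1  1:213  2:10  3:99  4:100  5:313  6:323  7:422
  8:522  9:158  10:481  11:226  12:71  13:229  14:33  15:259
  16:330  17:559  18:592  19:174  20:504  21:386  22:301  23:475
  24:302  25:11
Giant step factor: 213^(-26) ≡ 562 (mod 677).
Scan 325·562^i mod 677 for i = 0, 1, …:
  i=0: 325   i=1: 537   i=2: 529   i=3: 95
  i=4: 584   i=5: 540   i=6: 184   i=7: 504
Match at i=7, j=20: k = 7·26 + 20 = 202.

202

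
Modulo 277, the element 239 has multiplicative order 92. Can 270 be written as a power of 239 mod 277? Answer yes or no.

no

270 ∈ ⟨239⟩ iff 270^92 ≡ 1 (mod 277), since |⟨239⟩| = 92.
270^92 mod 277 = 116.
Since 116 ≠ 1, 270 does not lie in the subgroup.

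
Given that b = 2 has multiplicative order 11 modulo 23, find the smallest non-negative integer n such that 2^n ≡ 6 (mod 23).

9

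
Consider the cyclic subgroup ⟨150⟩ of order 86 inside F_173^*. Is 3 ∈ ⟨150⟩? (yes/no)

no

3 ∈ ⟨150⟩ iff 3^86 ≡ 1 (mod 173), since |⟨150⟩| = 86.
3^86 mod 173 = 172.
Since 172 ≠ 1, 3 does not lie in the subgroup.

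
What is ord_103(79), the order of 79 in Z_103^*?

17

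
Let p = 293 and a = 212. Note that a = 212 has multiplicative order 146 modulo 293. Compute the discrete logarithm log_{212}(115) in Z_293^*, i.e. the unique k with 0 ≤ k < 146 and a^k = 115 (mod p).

2

Successive powers of 212 modulo 293:
  212^0=1  212^1=212  212^2=115
So 212^2 ≡ 115 (mod 293), giving k = 2.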